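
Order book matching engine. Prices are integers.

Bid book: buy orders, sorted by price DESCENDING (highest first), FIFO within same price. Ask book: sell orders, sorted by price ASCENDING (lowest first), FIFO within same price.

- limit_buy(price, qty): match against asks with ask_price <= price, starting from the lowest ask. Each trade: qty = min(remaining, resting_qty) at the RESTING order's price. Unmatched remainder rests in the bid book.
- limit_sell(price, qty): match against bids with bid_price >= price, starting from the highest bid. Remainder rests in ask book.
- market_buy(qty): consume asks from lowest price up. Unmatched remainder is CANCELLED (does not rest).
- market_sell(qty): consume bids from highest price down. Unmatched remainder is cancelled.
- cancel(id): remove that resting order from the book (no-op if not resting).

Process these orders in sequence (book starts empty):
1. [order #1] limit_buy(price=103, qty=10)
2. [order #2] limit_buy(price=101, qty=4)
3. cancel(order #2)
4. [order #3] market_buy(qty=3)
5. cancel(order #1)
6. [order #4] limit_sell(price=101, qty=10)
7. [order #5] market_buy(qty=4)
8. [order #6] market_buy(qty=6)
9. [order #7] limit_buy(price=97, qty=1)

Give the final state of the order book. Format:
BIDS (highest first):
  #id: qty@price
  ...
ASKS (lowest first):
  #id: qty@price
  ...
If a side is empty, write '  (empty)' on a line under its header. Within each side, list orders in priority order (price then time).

After op 1 [order #1] limit_buy(price=103, qty=10): fills=none; bids=[#1:10@103] asks=[-]
After op 2 [order #2] limit_buy(price=101, qty=4): fills=none; bids=[#1:10@103 #2:4@101] asks=[-]
After op 3 cancel(order #2): fills=none; bids=[#1:10@103] asks=[-]
After op 4 [order #3] market_buy(qty=3): fills=none; bids=[#1:10@103] asks=[-]
After op 5 cancel(order #1): fills=none; bids=[-] asks=[-]
After op 6 [order #4] limit_sell(price=101, qty=10): fills=none; bids=[-] asks=[#4:10@101]
After op 7 [order #5] market_buy(qty=4): fills=#5x#4:4@101; bids=[-] asks=[#4:6@101]
After op 8 [order #6] market_buy(qty=6): fills=#6x#4:6@101; bids=[-] asks=[-]
After op 9 [order #7] limit_buy(price=97, qty=1): fills=none; bids=[#7:1@97] asks=[-]

Answer: BIDS (highest first):
  #7: 1@97
ASKS (lowest first):
  (empty)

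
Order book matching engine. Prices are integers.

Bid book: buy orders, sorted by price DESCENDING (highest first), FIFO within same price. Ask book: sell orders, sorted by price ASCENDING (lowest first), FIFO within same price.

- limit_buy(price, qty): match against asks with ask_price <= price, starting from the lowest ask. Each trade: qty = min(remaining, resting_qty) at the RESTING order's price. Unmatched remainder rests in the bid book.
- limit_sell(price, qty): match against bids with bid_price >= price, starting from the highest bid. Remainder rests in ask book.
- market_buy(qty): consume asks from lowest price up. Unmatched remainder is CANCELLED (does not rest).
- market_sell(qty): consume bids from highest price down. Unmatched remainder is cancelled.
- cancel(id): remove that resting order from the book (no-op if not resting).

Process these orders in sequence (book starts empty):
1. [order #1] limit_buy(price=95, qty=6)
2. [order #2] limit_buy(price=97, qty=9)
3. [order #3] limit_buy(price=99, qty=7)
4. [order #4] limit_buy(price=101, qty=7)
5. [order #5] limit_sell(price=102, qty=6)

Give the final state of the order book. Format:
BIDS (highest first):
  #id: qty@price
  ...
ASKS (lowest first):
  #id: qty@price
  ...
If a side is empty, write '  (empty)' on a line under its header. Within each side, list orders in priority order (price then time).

Answer: BIDS (highest first):
  #4: 7@101
  #3: 7@99
  #2: 9@97
  #1: 6@95
ASKS (lowest first):
  #5: 6@102

Derivation:
After op 1 [order #1] limit_buy(price=95, qty=6): fills=none; bids=[#1:6@95] asks=[-]
After op 2 [order #2] limit_buy(price=97, qty=9): fills=none; bids=[#2:9@97 #1:6@95] asks=[-]
After op 3 [order #3] limit_buy(price=99, qty=7): fills=none; bids=[#3:7@99 #2:9@97 #1:6@95] asks=[-]
After op 4 [order #4] limit_buy(price=101, qty=7): fills=none; bids=[#4:7@101 #3:7@99 #2:9@97 #1:6@95] asks=[-]
After op 5 [order #5] limit_sell(price=102, qty=6): fills=none; bids=[#4:7@101 #3:7@99 #2:9@97 #1:6@95] asks=[#5:6@102]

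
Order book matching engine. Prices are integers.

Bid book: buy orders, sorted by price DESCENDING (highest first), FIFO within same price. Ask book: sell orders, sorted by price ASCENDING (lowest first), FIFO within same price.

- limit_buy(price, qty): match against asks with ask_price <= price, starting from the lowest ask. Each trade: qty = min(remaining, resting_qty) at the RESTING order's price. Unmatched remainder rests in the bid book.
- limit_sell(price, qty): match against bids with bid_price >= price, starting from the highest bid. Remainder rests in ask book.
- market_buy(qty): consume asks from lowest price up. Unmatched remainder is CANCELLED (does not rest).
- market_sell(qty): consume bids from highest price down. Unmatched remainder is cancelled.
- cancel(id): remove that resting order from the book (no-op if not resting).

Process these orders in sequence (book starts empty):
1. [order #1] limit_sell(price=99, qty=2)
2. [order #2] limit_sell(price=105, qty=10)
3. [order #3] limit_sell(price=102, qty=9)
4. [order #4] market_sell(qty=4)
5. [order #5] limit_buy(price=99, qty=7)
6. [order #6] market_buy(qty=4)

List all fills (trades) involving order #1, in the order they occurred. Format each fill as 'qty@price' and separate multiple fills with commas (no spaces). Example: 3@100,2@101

After op 1 [order #1] limit_sell(price=99, qty=2): fills=none; bids=[-] asks=[#1:2@99]
After op 2 [order #2] limit_sell(price=105, qty=10): fills=none; bids=[-] asks=[#1:2@99 #2:10@105]
After op 3 [order #3] limit_sell(price=102, qty=9): fills=none; bids=[-] asks=[#1:2@99 #3:9@102 #2:10@105]
After op 4 [order #4] market_sell(qty=4): fills=none; bids=[-] asks=[#1:2@99 #3:9@102 #2:10@105]
After op 5 [order #5] limit_buy(price=99, qty=7): fills=#5x#1:2@99; bids=[#5:5@99] asks=[#3:9@102 #2:10@105]
After op 6 [order #6] market_buy(qty=4): fills=#6x#3:4@102; bids=[#5:5@99] asks=[#3:5@102 #2:10@105]

Answer: 2@99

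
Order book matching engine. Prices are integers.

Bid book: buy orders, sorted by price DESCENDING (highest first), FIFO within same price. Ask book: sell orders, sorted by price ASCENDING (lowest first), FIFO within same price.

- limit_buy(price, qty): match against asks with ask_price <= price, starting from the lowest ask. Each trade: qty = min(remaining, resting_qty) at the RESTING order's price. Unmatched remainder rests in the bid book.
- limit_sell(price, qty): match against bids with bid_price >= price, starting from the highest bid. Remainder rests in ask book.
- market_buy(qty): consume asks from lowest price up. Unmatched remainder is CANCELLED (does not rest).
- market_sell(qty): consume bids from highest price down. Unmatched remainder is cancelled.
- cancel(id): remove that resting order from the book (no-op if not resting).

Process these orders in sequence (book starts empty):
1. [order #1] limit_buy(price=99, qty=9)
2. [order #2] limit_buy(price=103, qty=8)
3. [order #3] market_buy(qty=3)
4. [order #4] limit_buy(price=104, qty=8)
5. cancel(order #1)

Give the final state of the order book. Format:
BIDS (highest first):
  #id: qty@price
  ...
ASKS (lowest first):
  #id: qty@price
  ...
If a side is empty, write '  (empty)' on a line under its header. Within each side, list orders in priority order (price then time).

Answer: BIDS (highest first):
  #4: 8@104
  #2: 8@103
ASKS (lowest first):
  (empty)

Derivation:
After op 1 [order #1] limit_buy(price=99, qty=9): fills=none; bids=[#1:9@99] asks=[-]
After op 2 [order #2] limit_buy(price=103, qty=8): fills=none; bids=[#2:8@103 #1:9@99] asks=[-]
After op 3 [order #3] market_buy(qty=3): fills=none; bids=[#2:8@103 #1:9@99] asks=[-]
After op 4 [order #4] limit_buy(price=104, qty=8): fills=none; bids=[#4:8@104 #2:8@103 #1:9@99] asks=[-]
After op 5 cancel(order #1): fills=none; bids=[#4:8@104 #2:8@103] asks=[-]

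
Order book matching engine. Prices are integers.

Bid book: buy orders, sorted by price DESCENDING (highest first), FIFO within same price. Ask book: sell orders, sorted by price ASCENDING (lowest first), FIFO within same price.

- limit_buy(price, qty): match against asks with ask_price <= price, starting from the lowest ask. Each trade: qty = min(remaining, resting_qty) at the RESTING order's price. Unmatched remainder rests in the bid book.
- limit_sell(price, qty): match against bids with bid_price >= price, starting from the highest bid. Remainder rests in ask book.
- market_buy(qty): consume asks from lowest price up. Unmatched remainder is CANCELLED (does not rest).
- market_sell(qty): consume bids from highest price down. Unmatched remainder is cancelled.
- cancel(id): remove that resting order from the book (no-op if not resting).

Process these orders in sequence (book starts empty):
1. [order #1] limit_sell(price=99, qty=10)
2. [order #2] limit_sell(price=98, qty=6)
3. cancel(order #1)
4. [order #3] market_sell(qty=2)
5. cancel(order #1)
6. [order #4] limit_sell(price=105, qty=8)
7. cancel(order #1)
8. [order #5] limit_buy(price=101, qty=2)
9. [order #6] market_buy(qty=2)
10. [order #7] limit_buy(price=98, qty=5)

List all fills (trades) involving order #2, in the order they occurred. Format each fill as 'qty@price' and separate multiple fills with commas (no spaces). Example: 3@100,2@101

Answer: 2@98,2@98,2@98

Derivation:
After op 1 [order #1] limit_sell(price=99, qty=10): fills=none; bids=[-] asks=[#1:10@99]
After op 2 [order #2] limit_sell(price=98, qty=6): fills=none; bids=[-] asks=[#2:6@98 #1:10@99]
After op 3 cancel(order #1): fills=none; bids=[-] asks=[#2:6@98]
After op 4 [order #3] market_sell(qty=2): fills=none; bids=[-] asks=[#2:6@98]
After op 5 cancel(order #1): fills=none; bids=[-] asks=[#2:6@98]
After op 6 [order #4] limit_sell(price=105, qty=8): fills=none; bids=[-] asks=[#2:6@98 #4:8@105]
After op 7 cancel(order #1): fills=none; bids=[-] asks=[#2:6@98 #4:8@105]
After op 8 [order #5] limit_buy(price=101, qty=2): fills=#5x#2:2@98; bids=[-] asks=[#2:4@98 #4:8@105]
After op 9 [order #6] market_buy(qty=2): fills=#6x#2:2@98; bids=[-] asks=[#2:2@98 #4:8@105]
After op 10 [order #7] limit_buy(price=98, qty=5): fills=#7x#2:2@98; bids=[#7:3@98] asks=[#4:8@105]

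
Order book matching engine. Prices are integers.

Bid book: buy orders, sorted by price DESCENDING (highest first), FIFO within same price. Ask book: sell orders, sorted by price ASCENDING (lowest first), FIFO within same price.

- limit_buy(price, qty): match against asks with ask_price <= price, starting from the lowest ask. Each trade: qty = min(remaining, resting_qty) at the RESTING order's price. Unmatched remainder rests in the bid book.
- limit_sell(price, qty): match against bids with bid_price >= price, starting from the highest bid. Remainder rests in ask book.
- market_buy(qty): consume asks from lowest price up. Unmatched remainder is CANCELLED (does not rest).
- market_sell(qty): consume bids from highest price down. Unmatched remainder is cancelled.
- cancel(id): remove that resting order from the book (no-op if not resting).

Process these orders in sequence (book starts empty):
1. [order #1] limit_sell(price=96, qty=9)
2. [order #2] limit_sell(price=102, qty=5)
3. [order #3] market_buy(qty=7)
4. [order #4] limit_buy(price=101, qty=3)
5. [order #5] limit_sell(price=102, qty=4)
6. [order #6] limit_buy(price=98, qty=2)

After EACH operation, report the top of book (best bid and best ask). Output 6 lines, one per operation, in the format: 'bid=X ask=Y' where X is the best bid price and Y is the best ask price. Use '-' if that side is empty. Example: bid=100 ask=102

Answer: bid=- ask=96
bid=- ask=96
bid=- ask=96
bid=101 ask=102
bid=101 ask=102
bid=101 ask=102

Derivation:
After op 1 [order #1] limit_sell(price=96, qty=9): fills=none; bids=[-] asks=[#1:9@96]
After op 2 [order #2] limit_sell(price=102, qty=5): fills=none; bids=[-] asks=[#1:9@96 #2:5@102]
After op 3 [order #3] market_buy(qty=7): fills=#3x#1:7@96; bids=[-] asks=[#1:2@96 #2:5@102]
After op 4 [order #4] limit_buy(price=101, qty=3): fills=#4x#1:2@96; bids=[#4:1@101] asks=[#2:5@102]
After op 5 [order #5] limit_sell(price=102, qty=4): fills=none; bids=[#4:1@101] asks=[#2:5@102 #5:4@102]
After op 6 [order #6] limit_buy(price=98, qty=2): fills=none; bids=[#4:1@101 #6:2@98] asks=[#2:5@102 #5:4@102]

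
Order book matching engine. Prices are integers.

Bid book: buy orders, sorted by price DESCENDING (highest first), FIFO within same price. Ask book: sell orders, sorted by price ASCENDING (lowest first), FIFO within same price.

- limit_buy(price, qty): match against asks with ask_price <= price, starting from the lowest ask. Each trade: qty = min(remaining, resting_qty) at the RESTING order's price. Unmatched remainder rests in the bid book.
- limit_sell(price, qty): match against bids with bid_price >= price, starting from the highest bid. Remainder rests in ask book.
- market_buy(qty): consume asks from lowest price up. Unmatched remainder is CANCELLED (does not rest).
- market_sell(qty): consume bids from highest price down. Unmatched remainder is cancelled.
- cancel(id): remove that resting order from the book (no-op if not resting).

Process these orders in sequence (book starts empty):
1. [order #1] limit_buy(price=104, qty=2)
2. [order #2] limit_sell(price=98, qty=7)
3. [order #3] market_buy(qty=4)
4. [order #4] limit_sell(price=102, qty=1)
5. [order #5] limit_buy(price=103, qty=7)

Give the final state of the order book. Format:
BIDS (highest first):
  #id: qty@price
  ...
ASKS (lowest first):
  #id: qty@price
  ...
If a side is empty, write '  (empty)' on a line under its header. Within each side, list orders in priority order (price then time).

After op 1 [order #1] limit_buy(price=104, qty=2): fills=none; bids=[#1:2@104] asks=[-]
After op 2 [order #2] limit_sell(price=98, qty=7): fills=#1x#2:2@104; bids=[-] asks=[#2:5@98]
After op 3 [order #3] market_buy(qty=4): fills=#3x#2:4@98; bids=[-] asks=[#2:1@98]
After op 4 [order #4] limit_sell(price=102, qty=1): fills=none; bids=[-] asks=[#2:1@98 #4:1@102]
After op 5 [order #5] limit_buy(price=103, qty=7): fills=#5x#2:1@98 #5x#4:1@102; bids=[#5:5@103] asks=[-]

Answer: BIDS (highest first):
  #5: 5@103
ASKS (lowest first):
  (empty)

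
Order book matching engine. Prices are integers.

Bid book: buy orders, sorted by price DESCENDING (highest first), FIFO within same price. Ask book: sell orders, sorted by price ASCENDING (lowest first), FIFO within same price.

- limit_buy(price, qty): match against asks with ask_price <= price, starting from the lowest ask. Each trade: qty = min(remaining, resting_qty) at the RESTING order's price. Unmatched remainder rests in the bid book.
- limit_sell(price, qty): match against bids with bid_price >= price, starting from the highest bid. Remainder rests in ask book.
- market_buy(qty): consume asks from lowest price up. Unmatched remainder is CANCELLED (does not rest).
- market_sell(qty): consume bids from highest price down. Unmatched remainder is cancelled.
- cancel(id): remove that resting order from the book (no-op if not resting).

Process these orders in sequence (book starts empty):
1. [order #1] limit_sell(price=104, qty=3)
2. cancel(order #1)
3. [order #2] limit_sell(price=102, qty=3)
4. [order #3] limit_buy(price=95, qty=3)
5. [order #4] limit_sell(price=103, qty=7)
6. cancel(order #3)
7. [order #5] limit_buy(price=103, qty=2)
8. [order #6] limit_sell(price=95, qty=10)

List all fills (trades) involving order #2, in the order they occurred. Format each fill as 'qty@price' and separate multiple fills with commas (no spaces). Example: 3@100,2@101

After op 1 [order #1] limit_sell(price=104, qty=3): fills=none; bids=[-] asks=[#1:3@104]
After op 2 cancel(order #1): fills=none; bids=[-] asks=[-]
After op 3 [order #2] limit_sell(price=102, qty=3): fills=none; bids=[-] asks=[#2:3@102]
After op 4 [order #3] limit_buy(price=95, qty=3): fills=none; bids=[#3:3@95] asks=[#2:3@102]
After op 5 [order #4] limit_sell(price=103, qty=7): fills=none; bids=[#3:3@95] asks=[#2:3@102 #4:7@103]
After op 6 cancel(order #3): fills=none; bids=[-] asks=[#2:3@102 #4:7@103]
After op 7 [order #5] limit_buy(price=103, qty=2): fills=#5x#2:2@102; bids=[-] asks=[#2:1@102 #4:7@103]
After op 8 [order #6] limit_sell(price=95, qty=10): fills=none; bids=[-] asks=[#6:10@95 #2:1@102 #4:7@103]

Answer: 2@102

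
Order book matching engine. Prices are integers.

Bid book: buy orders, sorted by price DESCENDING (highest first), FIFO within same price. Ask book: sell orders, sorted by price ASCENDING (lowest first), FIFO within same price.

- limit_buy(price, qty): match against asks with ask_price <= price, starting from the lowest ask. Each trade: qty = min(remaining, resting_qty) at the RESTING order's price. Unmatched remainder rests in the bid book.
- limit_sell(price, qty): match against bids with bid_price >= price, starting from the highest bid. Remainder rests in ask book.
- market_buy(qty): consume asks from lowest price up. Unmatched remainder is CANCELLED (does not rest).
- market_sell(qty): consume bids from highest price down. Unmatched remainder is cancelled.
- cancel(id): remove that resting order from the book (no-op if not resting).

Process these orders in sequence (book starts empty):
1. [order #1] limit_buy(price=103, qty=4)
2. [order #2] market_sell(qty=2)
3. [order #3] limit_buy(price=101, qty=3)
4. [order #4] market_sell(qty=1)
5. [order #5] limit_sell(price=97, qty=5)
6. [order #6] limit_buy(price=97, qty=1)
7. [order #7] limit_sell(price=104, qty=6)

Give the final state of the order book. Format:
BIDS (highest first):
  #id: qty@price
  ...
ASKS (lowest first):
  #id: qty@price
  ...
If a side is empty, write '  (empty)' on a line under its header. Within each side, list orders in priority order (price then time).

Answer: BIDS (highest first):
  (empty)
ASKS (lowest first):
  #7: 6@104

Derivation:
After op 1 [order #1] limit_buy(price=103, qty=4): fills=none; bids=[#1:4@103] asks=[-]
After op 2 [order #2] market_sell(qty=2): fills=#1x#2:2@103; bids=[#1:2@103] asks=[-]
After op 3 [order #3] limit_buy(price=101, qty=3): fills=none; bids=[#1:2@103 #3:3@101] asks=[-]
After op 4 [order #4] market_sell(qty=1): fills=#1x#4:1@103; bids=[#1:1@103 #3:3@101] asks=[-]
After op 5 [order #5] limit_sell(price=97, qty=5): fills=#1x#5:1@103 #3x#5:3@101; bids=[-] asks=[#5:1@97]
After op 6 [order #6] limit_buy(price=97, qty=1): fills=#6x#5:1@97; bids=[-] asks=[-]
After op 7 [order #7] limit_sell(price=104, qty=6): fills=none; bids=[-] asks=[#7:6@104]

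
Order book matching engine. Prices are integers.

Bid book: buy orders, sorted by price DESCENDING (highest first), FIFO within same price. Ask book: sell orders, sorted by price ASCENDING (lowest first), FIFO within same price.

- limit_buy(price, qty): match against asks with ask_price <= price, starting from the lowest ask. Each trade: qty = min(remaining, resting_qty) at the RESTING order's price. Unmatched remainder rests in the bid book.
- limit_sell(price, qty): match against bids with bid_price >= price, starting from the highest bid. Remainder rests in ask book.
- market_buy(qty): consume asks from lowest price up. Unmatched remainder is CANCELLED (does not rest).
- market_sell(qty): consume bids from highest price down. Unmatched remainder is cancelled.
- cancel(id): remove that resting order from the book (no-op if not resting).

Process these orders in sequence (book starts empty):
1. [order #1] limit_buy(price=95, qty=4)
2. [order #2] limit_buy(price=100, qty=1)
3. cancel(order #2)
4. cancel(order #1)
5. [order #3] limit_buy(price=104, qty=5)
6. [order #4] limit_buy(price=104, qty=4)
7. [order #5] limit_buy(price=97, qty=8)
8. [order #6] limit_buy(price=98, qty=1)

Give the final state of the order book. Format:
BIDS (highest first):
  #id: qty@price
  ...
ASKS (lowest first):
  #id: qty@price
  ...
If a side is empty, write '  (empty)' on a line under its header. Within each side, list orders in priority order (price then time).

Answer: BIDS (highest first):
  #3: 5@104
  #4: 4@104
  #6: 1@98
  #5: 8@97
ASKS (lowest first):
  (empty)

Derivation:
After op 1 [order #1] limit_buy(price=95, qty=4): fills=none; bids=[#1:4@95] asks=[-]
After op 2 [order #2] limit_buy(price=100, qty=1): fills=none; bids=[#2:1@100 #1:4@95] asks=[-]
After op 3 cancel(order #2): fills=none; bids=[#1:4@95] asks=[-]
After op 4 cancel(order #1): fills=none; bids=[-] asks=[-]
After op 5 [order #3] limit_buy(price=104, qty=5): fills=none; bids=[#3:5@104] asks=[-]
After op 6 [order #4] limit_buy(price=104, qty=4): fills=none; bids=[#3:5@104 #4:4@104] asks=[-]
After op 7 [order #5] limit_buy(price=97, qty=8): fills=none; bids=[#3:5@104 #4:4@104 #5:8@97] asks=[-]
After op 8 [order #6] limit_buy(price=98, qty=1): fills=none; bids=[#3:5@104 #4:4@104 #6:1@98 #5:8@97] asks=[-]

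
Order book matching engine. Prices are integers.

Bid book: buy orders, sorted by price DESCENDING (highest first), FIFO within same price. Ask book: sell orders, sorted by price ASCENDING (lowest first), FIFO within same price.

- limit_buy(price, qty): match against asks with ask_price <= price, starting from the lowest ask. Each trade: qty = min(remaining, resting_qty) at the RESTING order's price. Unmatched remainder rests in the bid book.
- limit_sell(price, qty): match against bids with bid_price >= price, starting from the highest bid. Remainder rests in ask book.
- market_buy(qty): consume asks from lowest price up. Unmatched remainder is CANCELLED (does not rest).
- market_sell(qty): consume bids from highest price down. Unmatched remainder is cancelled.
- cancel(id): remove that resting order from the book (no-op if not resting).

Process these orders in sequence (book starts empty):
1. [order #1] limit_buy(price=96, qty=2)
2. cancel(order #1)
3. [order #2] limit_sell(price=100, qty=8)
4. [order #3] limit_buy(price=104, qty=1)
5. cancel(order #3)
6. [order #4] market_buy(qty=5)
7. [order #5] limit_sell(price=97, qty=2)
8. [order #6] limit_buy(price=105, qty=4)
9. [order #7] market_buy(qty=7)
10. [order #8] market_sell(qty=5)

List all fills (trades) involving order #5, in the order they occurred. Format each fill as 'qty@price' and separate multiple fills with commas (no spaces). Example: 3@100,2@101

After op 1 [order #1] limit_buy(price=96, qty=2): fills=none; bids=[#1:2@96] asks=[-]
After op 2 cancel(order #1): fills=none; bids=[-] asks=[-]
After op 3 [order #2] limit_sell(price=100, qty=8): fills=none; bids=[-] asks=[#2:8@100]
After op 4 [order #3] limit_buy(price=104, qty=1): fills=#3x#2:1@100; bids=[-] asks=[#2:7@100]
After op 5 cancel(order #3): fills=none; bids=[-] asks=[#2:7@100]
After op 6 [order #4] market_buy(qty=5): fills=#4x#2:5@100; bids=[-] asks=[#2:2@100]
After op 7 [order #5] limit_sell(price=97, qty=2): fills=none; bids=[-] asks=[#5:2@97 #2:2@100]
After op 8 [order #6] limit_buy(price=105, qty=4): fills=#6x#5:2@97 #6x#2:2@100; bids=[-] asks=[-]
After op 9 [order #7] market_buy(qty=7): fills=none; bids=[-] asks=[-]
After op 10 [order #8] market_sell(qty=5): fills=none; bids=[-] asks=[-]

Answer: 2@97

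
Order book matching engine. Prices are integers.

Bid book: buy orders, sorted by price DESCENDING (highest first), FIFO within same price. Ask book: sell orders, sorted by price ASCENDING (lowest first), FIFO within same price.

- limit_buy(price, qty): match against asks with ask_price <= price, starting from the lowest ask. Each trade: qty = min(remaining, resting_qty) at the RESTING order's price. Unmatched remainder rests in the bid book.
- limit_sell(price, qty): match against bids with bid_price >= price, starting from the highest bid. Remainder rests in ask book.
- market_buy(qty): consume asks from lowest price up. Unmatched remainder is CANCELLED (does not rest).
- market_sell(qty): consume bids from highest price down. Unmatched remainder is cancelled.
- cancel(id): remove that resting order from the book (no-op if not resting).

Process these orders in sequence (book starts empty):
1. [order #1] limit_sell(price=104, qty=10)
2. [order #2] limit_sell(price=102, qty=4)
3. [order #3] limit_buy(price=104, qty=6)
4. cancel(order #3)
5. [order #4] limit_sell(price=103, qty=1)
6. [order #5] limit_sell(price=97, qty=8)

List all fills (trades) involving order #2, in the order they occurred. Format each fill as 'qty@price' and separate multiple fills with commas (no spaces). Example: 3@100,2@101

Answer: 4@102

Derivation:
After op 1 [order #1] limit_sell(price=104, qty=10): fills=none; bids=[-] asks=[#1:10@104]
After op 2 [order #2] limit_sell(price=102, qty=4): fills=none; bids=[-] asks=[#2:4@102 #1:10@104]
After op 3 [order #3] limit_buy(price=104, qty=6): fills=#3x#2:4@102 #3x#1:2@104; bids=[-] asks=[#1:8@104]
After op 4 cancel(order #3): fills=none; bids=[-] asks=[#1:8@104]
After op 5 [order #4] limit_sell(price=103, qty=1): fills=none; bids=[-] asks=[#4:1@103 #1:8@104]
After op 6 [order #5] limit_sell(price=97, qty=8): fills=none; bids=[-] asks=[#5:8@97 #4:1@103 #1:8@104]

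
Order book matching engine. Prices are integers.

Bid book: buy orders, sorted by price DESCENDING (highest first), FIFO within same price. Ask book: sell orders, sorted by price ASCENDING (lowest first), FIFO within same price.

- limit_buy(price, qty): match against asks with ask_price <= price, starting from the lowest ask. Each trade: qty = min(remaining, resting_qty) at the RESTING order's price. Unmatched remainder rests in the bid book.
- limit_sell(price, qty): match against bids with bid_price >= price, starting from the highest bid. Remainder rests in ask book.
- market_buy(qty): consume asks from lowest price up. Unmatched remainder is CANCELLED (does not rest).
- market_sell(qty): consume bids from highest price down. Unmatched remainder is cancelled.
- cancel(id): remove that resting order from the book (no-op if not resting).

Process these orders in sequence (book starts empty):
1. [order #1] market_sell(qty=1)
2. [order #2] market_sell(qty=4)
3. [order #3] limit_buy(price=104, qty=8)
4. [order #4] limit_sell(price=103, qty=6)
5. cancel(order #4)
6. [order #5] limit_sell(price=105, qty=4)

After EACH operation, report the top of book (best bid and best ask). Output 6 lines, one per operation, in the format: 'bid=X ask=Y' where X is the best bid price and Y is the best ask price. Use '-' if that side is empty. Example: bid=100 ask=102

Answer: bid=- ask=-
bid=- ask=-
bid=104 ask=-
bid=104 ask=-
bid=104 ask=-
bid=104 ask=105

Derivation:
After op 1 [order #1] market_sell(qty=1): fills=none; bids=[-] asks=[-]
After op 2 [order #2] market_sell(qty=4): fills=none; bids=[-] asks=[-]
After op 3 [order #3] limit_buy(price=104, qty=8): fills=none; bids=[#3:8@104] asks=[-]
After op 4 [order #4] limit_sell(price=103, qty=6): fills=#3x#4:6@104; bids=[#3:2@104] asks=[-]
After op 5 cancel(order #4): fills=none; bids=[#3:2@104] asks=[-]
After op 6 [order #5] limit_sell(price=105, qty=4): fills=none; bids=[#3:2@104] asks=[#5:4@105]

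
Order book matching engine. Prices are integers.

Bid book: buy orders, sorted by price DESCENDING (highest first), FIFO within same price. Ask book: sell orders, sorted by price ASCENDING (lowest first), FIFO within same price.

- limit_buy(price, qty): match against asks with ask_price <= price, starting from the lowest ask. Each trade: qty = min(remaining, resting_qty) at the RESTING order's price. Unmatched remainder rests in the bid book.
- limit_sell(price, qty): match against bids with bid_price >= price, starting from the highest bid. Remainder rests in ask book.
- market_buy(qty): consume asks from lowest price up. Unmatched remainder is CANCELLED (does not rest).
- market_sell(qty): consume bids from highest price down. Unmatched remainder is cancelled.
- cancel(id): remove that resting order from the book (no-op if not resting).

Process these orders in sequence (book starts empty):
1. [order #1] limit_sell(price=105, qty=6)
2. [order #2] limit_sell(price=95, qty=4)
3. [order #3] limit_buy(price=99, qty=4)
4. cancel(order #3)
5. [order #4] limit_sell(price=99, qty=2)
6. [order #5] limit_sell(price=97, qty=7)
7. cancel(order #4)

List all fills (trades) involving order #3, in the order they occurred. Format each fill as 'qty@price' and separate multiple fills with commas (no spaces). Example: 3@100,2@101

Answer: 4@95

Derivation:
After op 1 [order #1] limit_sell(price=105, qty=6): fills=none; bids=[-] asks=[#1:6@105]
After op 2 [order #2] limit_sell(price=95, qty=4): fills=none; bids=[-] asks=[#2:4@95 #1:6@105]
After op 3 [order #3] limit_buy(price=99, qty=4): fills=#3x#2:4@95; bids=[-] asks=[#1:6@105]
After op 4 cancel(order #3): fills=none; bids=[-] asks=[#1:6@105]
After op 5 [order #4] limit_sell(price=99, qty=2): fills=none; bids=[-] asks=[#4:2@99 #1:6@105]
After op 6 [order #5] limit_sell(price=97, qty=7): fills=none; bids=[-] asks=[#5:7@97 #4:2@99 #1:6@105]
After op 7 cancel(order #4): fills=none; bids=[-] asks=[#5:7@97 #1:6@105]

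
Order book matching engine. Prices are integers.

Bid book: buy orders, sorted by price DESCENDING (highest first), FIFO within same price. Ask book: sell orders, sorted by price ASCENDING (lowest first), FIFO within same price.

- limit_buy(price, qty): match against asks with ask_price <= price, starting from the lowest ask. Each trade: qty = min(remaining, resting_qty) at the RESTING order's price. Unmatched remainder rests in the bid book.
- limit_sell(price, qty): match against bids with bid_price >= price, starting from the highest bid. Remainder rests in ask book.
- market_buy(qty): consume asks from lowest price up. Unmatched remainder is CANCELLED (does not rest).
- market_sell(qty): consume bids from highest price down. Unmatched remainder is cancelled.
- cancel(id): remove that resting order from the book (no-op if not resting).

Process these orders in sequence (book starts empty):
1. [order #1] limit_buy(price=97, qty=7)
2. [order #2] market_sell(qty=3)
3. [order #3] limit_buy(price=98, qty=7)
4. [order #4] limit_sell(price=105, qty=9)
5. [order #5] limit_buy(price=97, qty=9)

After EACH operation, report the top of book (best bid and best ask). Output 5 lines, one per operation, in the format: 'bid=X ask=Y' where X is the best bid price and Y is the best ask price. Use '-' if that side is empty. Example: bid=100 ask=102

After op 1 [order #1] limit_buy(price=97, qty=7): fills=none; bids=[#1:7@97] asks=[-]
After op 2 [order #2] market_sell(qty=3): fills=#1x#2:3@97; bids=[#1:4@97] asks=[-]
After op 3 [order #3] limit_buy(price=98, qty=7): fills=none; bids=[#3:7@98 #1:4@97] asks=[-]
After op 4 [order #4] limit_sell(price=105, qty=9): fills=none; bids=[#3:7@98 #1:4@97] asks=[#4:9@105]
After op 5 [order #5] limit_buy(price=97, qty=9): fills=none; bids=[#3:7@98 #1:4@97 #5:9@97] asks=[#4:9@105]

Answer: bid=97 ask=-
bid=97 ask=-
bid=98 ask=-
bid=98 ask=105
bid=98 ask=105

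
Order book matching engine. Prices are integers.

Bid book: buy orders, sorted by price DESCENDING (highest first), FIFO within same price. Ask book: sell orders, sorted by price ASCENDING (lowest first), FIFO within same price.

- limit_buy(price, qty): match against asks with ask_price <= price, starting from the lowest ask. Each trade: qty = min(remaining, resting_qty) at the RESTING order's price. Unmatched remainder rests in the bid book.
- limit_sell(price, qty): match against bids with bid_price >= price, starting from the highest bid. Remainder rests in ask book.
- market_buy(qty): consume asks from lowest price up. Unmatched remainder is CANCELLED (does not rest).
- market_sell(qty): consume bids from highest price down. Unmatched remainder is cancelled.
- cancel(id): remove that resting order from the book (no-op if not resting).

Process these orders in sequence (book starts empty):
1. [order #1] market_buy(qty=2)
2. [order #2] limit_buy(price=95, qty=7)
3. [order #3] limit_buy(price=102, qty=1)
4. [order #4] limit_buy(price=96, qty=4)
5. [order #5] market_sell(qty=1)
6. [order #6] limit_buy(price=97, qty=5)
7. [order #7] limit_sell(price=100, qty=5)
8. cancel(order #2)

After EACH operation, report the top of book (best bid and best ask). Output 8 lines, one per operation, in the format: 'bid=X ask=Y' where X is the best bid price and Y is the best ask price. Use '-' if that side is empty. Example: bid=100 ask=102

After op 1 [order #1] market_buy(qty=2): fills=none; bids=[-] asks=[-]
After op 2 [order #2] limit_buy(price=95, qty=7): fills=none; bids=[#2:7@95] asks=[-]
After op 3 [order #3] limit_buy(price=102, qty=1): fills=none; bids=[#3:1@102 #2:7@95] asks=[-]
After op 4 [order #4] limit_buy(price=96, qty=4): fills=none; bids=[#3:1@102 #4:4@96 #2:7@95] asks=[-]
After op 5 [order #5] market_sell(qty=1): fills=#3x#5:1@102; bids=[#4:4@96 #2:7@95] asks=[-]
After op 6 [order #6] limit_buy(price=97, qty=5): fills=none; bids=[#6:5@97 #4:4@96 #2:7@95] asks=[-]
After op 7 [order #7] limit_sell(price=100, qty=5): fills=none; bids=[#6:5@97 #4:4@96 #2:7@95] asks=[#7:5@100]
After op 8 cancel(order #2): fills=none; bids=[#6:5@97 #4:4@96] asks=[#7:5@100]

Answer: bid=- ask=-
bid=95 ask=-
bid=102 ask=-
bid=102 ask=-
bid=96 ask=-
bid=97 ask=-
bid=97 ask=100
bid=97 ask=100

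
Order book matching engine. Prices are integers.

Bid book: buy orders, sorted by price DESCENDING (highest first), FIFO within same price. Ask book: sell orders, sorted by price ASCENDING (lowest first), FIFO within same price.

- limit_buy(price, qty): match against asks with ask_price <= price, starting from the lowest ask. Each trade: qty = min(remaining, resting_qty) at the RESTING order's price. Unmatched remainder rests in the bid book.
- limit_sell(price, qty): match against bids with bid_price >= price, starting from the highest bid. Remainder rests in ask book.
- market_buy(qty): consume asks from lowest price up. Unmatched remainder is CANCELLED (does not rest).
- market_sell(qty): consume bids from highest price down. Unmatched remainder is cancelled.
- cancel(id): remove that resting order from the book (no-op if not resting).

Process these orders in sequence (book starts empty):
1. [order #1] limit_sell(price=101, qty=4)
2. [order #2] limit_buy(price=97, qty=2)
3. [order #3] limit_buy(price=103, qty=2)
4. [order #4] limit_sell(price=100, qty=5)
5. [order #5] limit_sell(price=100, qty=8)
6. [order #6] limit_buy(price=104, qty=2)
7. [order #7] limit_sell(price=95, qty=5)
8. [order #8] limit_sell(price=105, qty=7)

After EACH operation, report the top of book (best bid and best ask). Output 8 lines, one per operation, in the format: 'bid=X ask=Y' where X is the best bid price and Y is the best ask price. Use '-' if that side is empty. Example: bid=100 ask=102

After op 1 [order #1] limit_sell(price=101, qty=4): fills=none; bids=[-] asks=[#1:4@101]
After op 2 [order #2] limit_buy(price=97, qty=2): fills=none; bids=[#2:2@97] asks=[#1:4@101]
After op 3 [order #3] limit_buy(price=103, qty=2): fills=#3x#1:2@101; bids=[#2:2@97] asks=[#1:2@101]
After op 4 [order #4] limit_sell(price=100, qty=5): fills=none; bids=[#2:2@97] asks=[#4:5@100 #1:2@101]
After op 5 [order #5] limit_sell(price=100, qty=8): fills=none; bids=[#2:2@97] asks=[#4:5@100 #5:8@100 #1:2@101]
After op 6 [order #6] limit_buy(price=104, qty=2): fills=#6x#4:2@100; bids=[#2:2@97] asks=[#4:3@100 #5:8@100 #1:2@101]
After op 7 [order #7] limit_sell(price=95, qty=5): fills=#2x#7:2@97; bids=[-] asks=[#7:3@95 #4:3@100 #5:8@100 #1:2@101]
After op 8 [order #8] limit_sell(price=105, qty=7): fills=none; bids=[-] asks=[#7:3@95 #4:3@100 #5:8@100 #1:2@101 #8:7@105]

Answer: bid=- ask=101
bid=97 ask=101
bid=97 ask=101
bid=97 ask=100
bid=97 ask=100
bid=97 ask=100
bid=- ask=95
bid=- ask=95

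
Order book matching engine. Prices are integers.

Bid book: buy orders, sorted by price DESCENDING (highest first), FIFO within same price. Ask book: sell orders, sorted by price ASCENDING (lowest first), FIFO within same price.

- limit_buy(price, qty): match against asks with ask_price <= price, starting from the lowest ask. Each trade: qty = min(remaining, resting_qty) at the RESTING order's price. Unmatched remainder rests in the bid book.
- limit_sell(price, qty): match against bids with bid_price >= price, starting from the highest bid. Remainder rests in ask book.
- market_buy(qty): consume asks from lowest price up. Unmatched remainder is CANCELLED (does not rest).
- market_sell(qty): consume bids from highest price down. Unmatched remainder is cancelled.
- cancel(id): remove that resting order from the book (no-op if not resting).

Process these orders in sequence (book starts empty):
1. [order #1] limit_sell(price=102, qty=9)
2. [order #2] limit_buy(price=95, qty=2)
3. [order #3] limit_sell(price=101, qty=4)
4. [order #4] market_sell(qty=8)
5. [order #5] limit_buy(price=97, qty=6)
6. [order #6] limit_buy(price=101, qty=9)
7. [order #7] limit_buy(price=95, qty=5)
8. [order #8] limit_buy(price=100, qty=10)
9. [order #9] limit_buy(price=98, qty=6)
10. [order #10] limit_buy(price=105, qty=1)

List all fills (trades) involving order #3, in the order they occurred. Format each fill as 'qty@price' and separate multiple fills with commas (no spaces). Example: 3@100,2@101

After op 1 [order #1] limit_sell(price=102, qty=9): fills=none; bids=[-] asks=[#1:9@102]
After op 2 [order #2] limit_buy(price=95, qty=2): fills=none; bids=[#2:2@95] asks=[#1:9@102]
After op 3 [order #3] limit_sell(price=101, qty=4): fills=none; bids=[#2:2@95] asks=[#3:4@101 #1:9@102]
After op 4 [order #4] market_sell(qty=8): fills=#2x#4:2@95; bids=[-] asks=[#3:4@101 #1:9@102]
After op 5 [order #5] limit_buy(price=97, qty=6): fills=none; bids=[#5:6@97] asks=[#3:4@101 #1:9@102]
After op 6 [order #6] limit_buy(price=101, qty=9): fills=#6x#3:4@101; bids=[#6:5@101 #5:6@97] asks=[#1:9@102]
After op 7 [order #7] limit_buy(price=95, qty=5): fills=none; bids=[#6:5@101 #5:6@97 #7:5@95] asks=[#1:9@102]
After op 8 [order #8] limit_buy(price=100, qty=10): fills=none; bids=[#6:5@101 #8:10@100 #5:6@97 #7:5@95] asks=[#1:9@102]
After op 9 [order #9] limit_buy(price=98, qty=6): fills=none; bids=[#6:5@101 #8:10@100 #9:6@98 #5:6@97 #7:5@95] asks=[#1:9@102]
After op 10 [order #10] limit_buy(price=105, qty=1): fills=#10x#1:1@102; bids=[#6:5@101 #8:10@100 #9:6@98 #5:6@97 #7:5@95] asks=[#1:8@102]

Answer: 4@101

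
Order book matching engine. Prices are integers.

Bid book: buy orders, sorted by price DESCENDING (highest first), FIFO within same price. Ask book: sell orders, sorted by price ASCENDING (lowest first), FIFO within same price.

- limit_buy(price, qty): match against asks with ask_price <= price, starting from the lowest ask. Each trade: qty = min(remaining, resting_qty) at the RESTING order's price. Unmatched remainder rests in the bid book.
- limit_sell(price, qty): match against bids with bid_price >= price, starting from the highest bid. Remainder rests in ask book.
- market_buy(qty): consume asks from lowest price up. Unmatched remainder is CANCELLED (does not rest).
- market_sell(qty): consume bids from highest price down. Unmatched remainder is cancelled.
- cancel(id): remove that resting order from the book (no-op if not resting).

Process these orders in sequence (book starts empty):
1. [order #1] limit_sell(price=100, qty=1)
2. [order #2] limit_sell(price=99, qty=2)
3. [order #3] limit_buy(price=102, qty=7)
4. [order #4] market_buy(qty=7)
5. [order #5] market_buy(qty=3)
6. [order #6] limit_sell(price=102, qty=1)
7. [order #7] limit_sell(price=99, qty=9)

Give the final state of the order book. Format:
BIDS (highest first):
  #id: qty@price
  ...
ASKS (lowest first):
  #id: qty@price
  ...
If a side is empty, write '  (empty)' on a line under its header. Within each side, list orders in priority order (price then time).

Answer: BIDS (highest first):
  (empty)
ASKS (lowest first):
  #7: 6@99

Derivation:
After op 1 [order #1] limit_sell(price=100, qty=1): fills=none; bids=[-] asks=[#1:1@100]
After op 2 [order #2] limit_sell(price=99, qty=2): fills=none; bids=[-] asks=[#2:2@99 #1:1@100]
After op 3 [order #3] limit_buy(price=102, qty=7): fills=#3x#2:2@99 #3x#1:1@100; bids=[#3:4@102] asks=[-]
After op 4 [order #4] market_buy(qty=7): fills=none; bids=[#3:4@102] asks=[-]
After op 5 [order #5] market_buy(qty=3): fills=none; bids=[#3:4@102] asks=[-]
After op 6 [order #6] limit_sell(price=102, qty=1): fills=#3x#6:1@102; bids=[#3:3@102] asks=[-]
After op 7 [order #7] limit_sell(price=99, qty=9): fills=#3x#7:3@102; bids=[-] asks=[#7:6@99]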